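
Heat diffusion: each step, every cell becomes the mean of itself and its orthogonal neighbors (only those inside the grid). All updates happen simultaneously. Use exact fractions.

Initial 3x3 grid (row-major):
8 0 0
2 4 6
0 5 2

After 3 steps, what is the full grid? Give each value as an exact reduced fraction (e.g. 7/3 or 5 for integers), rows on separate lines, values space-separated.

After step 1:
  10/3 3 2
  7/2 17/5 3
  7/3 11/4 13/3
After step 2:
  59/18 44/15 8/3
  377/120 313/100 191/60
  103/36 769/240 121/36
After step 3:
  3367/1080 10807/3600 527/180
  22339/7200 6237/2000 11107/3600
  6629/2160 45203/14400 7019/2160

Answer: 3367/1080 10807/3600 527/180
22339/7200 6237/2000 11107/3600
6629/2160 45203/14400 7019/2160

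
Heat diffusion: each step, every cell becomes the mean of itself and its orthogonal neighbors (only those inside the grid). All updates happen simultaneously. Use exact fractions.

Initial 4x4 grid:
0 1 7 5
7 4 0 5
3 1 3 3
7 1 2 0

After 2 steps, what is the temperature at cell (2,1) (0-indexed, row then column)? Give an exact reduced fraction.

Answer: 281/100

Derivation:
Step 1: cell (2,1) = 12/5
Step 2: cell (2,1) = 281/100
Full grid after step 2:
  55/18 691/240 943/240 73/18
  199/60 153/50 147/50 58/15
  211/60 281/100 49/20 71/30
  131/36 619/240 463/240 71/36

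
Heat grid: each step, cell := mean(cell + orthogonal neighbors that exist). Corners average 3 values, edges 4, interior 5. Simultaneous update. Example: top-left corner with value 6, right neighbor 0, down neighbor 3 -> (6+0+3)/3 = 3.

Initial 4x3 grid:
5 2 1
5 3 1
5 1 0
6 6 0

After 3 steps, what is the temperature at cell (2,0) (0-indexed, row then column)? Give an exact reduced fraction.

Answer: 27379/7200

Derivation:
Step 1: cell (2,0) = 17/4
Step 2: cell (2,0) = 209/48
Step 3: cell (2,0) = 27379/7200
Full grid after step 3:
  1219/360 39343/14400 2077/1080
  8803/2400 15887/6000 13709/7200
  27379/7200 17977/6000 1531/800
  110/27 44873/14400 85/36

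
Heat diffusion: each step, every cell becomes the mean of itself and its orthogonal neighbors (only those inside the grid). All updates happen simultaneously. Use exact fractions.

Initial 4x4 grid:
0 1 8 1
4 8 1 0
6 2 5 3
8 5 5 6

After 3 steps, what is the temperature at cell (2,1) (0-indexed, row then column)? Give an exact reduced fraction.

Answer: 28373/6000

Derivation:
Step 1: cell (2,1) = 26/5
Step 2: cell (2,1) = 108/25
Step 3: cell (2,1) = 28373/6000
Full grid after step 3:
  3611/1080 6457/1800 593/200 2153/720
  14969/3600 10889/3000 7287/2000 2297/800
  16753/3600 28373/6000 2891/750 26953/7200
  11627/2160 35531/7200 33763/7200 547/135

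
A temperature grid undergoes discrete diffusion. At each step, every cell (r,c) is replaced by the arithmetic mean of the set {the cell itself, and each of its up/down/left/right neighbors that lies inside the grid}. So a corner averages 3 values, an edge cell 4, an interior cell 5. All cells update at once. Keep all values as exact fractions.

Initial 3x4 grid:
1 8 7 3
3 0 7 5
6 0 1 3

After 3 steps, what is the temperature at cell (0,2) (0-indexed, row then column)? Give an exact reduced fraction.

Answer: 3749/800

Derivation:
Step 1: cell (0,2) = 25/4
Step 2: cell (0,2) = 77/16
Step 3: cell (0,2) = 3749/800
Full grid after step 3:
  899/240 3189/800 3749/800 227/48
  7417/2400 7161/2000 7681/2000 10207/2400
  127/45 3371/1200 1993/600 125/36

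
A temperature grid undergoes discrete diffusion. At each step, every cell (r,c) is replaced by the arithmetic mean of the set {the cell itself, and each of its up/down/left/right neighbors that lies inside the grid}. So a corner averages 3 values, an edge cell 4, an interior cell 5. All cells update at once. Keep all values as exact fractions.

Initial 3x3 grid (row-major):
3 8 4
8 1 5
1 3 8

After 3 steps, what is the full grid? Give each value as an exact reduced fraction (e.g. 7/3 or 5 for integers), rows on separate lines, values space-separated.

Answer: 2077/432 37/8 1087/216
2401/576 281/60 437/96
301/72 2341/576 1999/432

Derivation:
After step 1:
  19/3 4 17/3
  13/4 5 9/2
  4 13/4 16/3
After step 2:
  163/36 21/4 85/18
  223/48 4 41/8
  7/2 211/48 157/36
After step 3:
  2077/432 37/8 1087/216
  2401/576 281/60 437/96
  301/72 2341/576 1999/432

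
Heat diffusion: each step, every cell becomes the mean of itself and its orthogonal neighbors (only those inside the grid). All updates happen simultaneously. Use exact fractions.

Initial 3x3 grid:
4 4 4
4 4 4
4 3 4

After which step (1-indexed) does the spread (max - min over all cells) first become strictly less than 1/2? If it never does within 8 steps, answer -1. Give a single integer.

Answer: 1

Derivation:
Step 1: max=4, min=11/3, spread=1/3
  -> spread < 1/2 first at step 1
Step 2: max=4, min=893/240, spread=67/240
Step 3: max=793/200, min=8203/2160, spread=1807/10800
Step 4: max=21239/5400, min=3298037/864000, spread=33401/288000
Step 5: max=2116609/540000, min=29874067/7776000, spread=3025513/38880000
Step 6: max=112444051/28800000, min=11976673133/3110400000, spread=53531/995328
Step 7: max=30312883949/7776000000, min=720463074151/186624000000, spread=450953/11943936
Step 8: max=3631471389481/933120000000, min=43280856439397/11197440000000, spread=3799043/143327232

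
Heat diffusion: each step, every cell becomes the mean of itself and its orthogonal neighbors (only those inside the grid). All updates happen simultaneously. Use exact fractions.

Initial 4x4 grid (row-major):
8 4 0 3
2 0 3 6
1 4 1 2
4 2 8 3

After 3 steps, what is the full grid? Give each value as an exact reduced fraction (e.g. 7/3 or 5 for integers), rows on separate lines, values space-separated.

Answer: 887/270 10511/3600 3497/1200 17/6
10271/3600 4387/1500 1347/500 3697/1200
10579/3600 8089/3000 9709/3000 11551/3600
3073/1080 5927/1800 5993/1800 4033/1080

Derivation:
After step 1:
  14/3 3 5/2 3
  11/4 13/5 2 7/2
  11/4 8/5 18/5 3
  7/3 9/2 7/2 13/3
After step 2:
  125/36 383/120 21/8 3
  383/120 239/100 71/25 23/8
  283/120 301/100 137/50 433/120
  115/36 179/60 239/60 65/18
After step 3:
  887/270 10511/3600 3497/1200 17/6
  10271/3600 4387/1500 1347/500 3697/1200
  10579/3600 8089/3000 9709/3000 11551/3600
  3073/1080 5927/1800 5993/1800 4033/1080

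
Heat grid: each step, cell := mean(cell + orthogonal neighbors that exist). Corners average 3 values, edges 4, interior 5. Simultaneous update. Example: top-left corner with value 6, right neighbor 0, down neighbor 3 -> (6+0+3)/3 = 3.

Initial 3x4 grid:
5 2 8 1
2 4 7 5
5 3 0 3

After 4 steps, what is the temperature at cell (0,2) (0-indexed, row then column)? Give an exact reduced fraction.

Answer: 908263/216000

Derivation:
Step 1: cell (0,2) = 9/2
Step 2: cell (0,2) = 1123/240
Step 3: cell (0,2) = 30709/7200
Step 4: cell (0,2) = 908263/216000
Full grid after step 4:
  83903/21600 287281/72000 908263/216000 271549/64800
  792413/216000 86473/22500 351367/90000 430279/108000
  230609/64800 768593/216000 793513/216000 238549/64800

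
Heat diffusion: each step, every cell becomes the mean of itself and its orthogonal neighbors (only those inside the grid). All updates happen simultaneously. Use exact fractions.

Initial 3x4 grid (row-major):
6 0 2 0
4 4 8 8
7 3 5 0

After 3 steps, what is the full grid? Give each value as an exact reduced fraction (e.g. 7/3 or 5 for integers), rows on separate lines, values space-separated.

After step 1:
  10/3 3 5/2 10/3
  21/4 19/5 27/5 4
  14/3 19/4 4 13/3
After step 2:
  139/36 379/120 427/120 59/18
  341/80 111/25 197/50 64/15
  44/9 1033/240 1109/240 37/9
After step 3:
  8123/2160 3379/900 12541/3600 3997/1080
  6981/1600 4021/1000 24991/6000 3509/900
  1211/270 32857/7200 30557/7200 9359/2160

Answer: 8123/2160 3379/900 12541/3600 3997/1080
6981/1600 4021/1000 24991/6000 3509/900
1211/270 32857/7200 30557/7200 9359/2160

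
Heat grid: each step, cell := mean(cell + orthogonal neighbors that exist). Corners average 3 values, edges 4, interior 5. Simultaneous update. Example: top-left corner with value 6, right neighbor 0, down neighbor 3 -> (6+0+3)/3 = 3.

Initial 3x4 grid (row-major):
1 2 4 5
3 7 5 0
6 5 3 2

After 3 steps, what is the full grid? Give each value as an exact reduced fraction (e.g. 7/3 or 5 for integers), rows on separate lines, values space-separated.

After step 1:
  2 7/2 4 3
  17/4 22/5 19/5 3
  14/3 21/4 15/4 5/3
After step 2:
  13/4 139/40 143/40 10/3
  919/240 106/25 379/100 43/15
  85/18 271/60 217/60 101/36
After step 3:
  2533/720 727/200 1063/300 391/120
  57749/14400 23821/6000 10853/3000 2879/900
  9409/2160 7693/1800 1657/450 418/135

Answer: 2533/720 727/200 1063/300 391/120
57749/14400 23821/6000 10853/3000 2879/900
9409/2160 7693/1800 1657/450 418/135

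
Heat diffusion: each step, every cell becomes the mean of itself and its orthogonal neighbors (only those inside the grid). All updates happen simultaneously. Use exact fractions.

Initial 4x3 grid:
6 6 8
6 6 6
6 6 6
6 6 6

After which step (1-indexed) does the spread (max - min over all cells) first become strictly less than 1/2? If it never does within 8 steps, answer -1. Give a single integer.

Answer: 3

Derivation:
Step 1: max=20/3, min=6, spread=2/3
Step 2: max=59/9, min=6, spread=5/9
Step 3: max=689/108, min=6, spread=41/108
  -> spread < 1/2 first at step 3
Step 4: max=81977/12960, min=6, spread=4217/12960
Step 5: max=4874749/777600, min=21679/3600, spread=38417/155520
Step 6: max=291136211/46656000, min=434597/72000, spread=1903471/9331200
Step 7: max=17397149089/2799360000, min=13075759/2160000, spread=18038617/111974400
Step 8: max=1041037782851/167961600000, min=1179326759/194400000, spread=883978523/6718464000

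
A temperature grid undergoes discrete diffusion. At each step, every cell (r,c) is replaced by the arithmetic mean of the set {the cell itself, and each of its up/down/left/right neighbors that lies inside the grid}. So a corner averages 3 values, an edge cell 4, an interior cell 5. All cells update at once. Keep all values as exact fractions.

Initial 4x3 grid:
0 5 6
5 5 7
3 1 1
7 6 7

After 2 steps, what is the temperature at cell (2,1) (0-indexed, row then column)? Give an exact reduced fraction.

Answer: 421/100

Derivation:
Step 1: cell (2,1) = 16/5
Step 2: cell (2,1) = 421/100
Full grid after step 2:
  127/36 269/60 59/12
  911/240 99/25 387/80
  947/240 421/100 997/240
  175/36 369/80 167/36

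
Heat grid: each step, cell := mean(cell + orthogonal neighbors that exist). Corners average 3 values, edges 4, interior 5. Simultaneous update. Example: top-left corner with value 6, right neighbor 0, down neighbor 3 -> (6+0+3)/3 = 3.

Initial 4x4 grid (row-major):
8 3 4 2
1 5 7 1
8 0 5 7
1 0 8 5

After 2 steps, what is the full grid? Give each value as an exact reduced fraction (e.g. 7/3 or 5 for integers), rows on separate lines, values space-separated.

After step 1:
  4 5 4 7/3
  11/2 16/5 22/5 17/4
  5/2 18/5 27/5 9/2
  3 9/4 9/2 20/3
After step 2:
  29/6 81/20 59/15 127/36
  19/5 217/50 17/4 929/240
  73/20 339/100 112/25 1249/240
  31/12 267/80 1129/240 47/9

Answer: 29/6 81/20 59/15 127/36
19/5 217/50 17/4 929/240
73/20 339/100 112/25 1249/240
31/12 267/80 1129/240 47/9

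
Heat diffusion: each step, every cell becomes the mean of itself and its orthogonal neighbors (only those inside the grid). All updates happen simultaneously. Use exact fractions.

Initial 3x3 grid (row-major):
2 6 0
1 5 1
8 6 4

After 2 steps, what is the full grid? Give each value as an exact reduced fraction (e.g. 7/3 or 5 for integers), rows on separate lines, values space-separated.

Answer: 41/12 743/240 97/36
79/20 193/50 123/40
59/12 1093/240 143/36

Derivation:
After step 1:
  3 13/4 7/3
  4 19/5 5/2
  5 23/4 11/3
After step 2:
  41/12 743/240 97/36
  79/20 193/50 123/40
  59/12 1093/240 143/36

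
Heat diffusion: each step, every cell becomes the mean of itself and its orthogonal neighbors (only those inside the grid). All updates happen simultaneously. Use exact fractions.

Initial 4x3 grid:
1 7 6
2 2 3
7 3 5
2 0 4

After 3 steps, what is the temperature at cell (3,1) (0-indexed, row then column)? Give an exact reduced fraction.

Answer: 14507/4800

Derivation:
Step 1: cell (3,1) = 9/4
Step 2: cell (3,1) = 233/80
Step 3: cell (3,1) = 14507/4800
Full grid after step 3:
  3877/1080 13919/3600 9059/2160
  1523/450 21919/6000 28193/7200
  1271/400 3299/1000 8351/2400
  2173/720 14507/4800 63/20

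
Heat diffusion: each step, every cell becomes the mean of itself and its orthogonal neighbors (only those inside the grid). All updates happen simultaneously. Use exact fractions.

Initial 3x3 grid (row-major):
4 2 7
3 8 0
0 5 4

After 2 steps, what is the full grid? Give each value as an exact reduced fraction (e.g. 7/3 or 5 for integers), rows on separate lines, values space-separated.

Answer: 4 297/80 13/3
781/240 108/25 287/80
32/9 811/240 4

Derivation:
After step 1:
  3 21/4 3
  15/4 18/5 19/4
  8/3 17/4 3
After step 2:
  4 297/80 13/3
  781/240 108/25 287/80
  32/9 811/240 4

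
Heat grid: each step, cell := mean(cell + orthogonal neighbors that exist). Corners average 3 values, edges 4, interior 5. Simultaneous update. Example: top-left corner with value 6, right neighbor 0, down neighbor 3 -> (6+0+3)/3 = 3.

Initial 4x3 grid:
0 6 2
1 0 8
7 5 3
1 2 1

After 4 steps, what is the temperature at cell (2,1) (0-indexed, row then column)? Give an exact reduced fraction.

Answer: 1157473/360000

Derivation:
Step 1: cell (2,1) = 17/5
Step 2: cell (2,1) = 87/25
Step 3: cell (2,1) = 18527/6000
Step 4: cell (2,1) = 1157473/360000
Full grid after step 4:
  92767/32400 698833/216000 110017/32400
  327319/108000 141481/45000 189347/54000
  322039/108000 1157473/360000 3233/1000
  392983/129600 2589467/864000 15029/4800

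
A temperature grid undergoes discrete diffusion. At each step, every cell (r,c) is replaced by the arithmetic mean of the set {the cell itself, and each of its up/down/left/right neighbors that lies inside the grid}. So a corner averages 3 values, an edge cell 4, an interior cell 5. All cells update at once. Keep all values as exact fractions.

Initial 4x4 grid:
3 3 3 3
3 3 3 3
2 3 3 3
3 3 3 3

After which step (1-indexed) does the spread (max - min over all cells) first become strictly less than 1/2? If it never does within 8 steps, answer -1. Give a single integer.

Step 1: max=3, min=8/3, spread=1/3
  -> spread < 1/2 first at step 1
Step 2: max=3, min=329/120, spread=31/120
Step 3: max=3, min=3029/1080, spread=211/1080
Step 4: max=3, min=307157/108000, spread=16843/108000
Step 5: max=26921/9000, min=2777357/972000, spread=130111/972000
Step 6: max=1612841/540000, min=83837633/29160000, spread=3255781/29160000
Step 7: max=1608893/540000, min=2524046309/874800000, spread=82360351/874800000
Step 8: max=289093559/97200000, min=75980683109/26244000000, spread=2074577821/26244000000

Answer: 1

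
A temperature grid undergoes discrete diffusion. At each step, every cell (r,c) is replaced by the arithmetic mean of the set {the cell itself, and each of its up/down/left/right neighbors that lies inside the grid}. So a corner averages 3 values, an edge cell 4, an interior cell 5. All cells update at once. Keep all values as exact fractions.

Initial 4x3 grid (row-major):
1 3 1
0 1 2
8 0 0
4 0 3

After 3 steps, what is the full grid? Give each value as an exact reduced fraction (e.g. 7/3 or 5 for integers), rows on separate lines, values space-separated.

After step 1:
  4/3 3/2 2
  5/2 6/5 1
  3 9/5 5/4
  4 7/4 1
After step 2:
  16/9 181/120 3/2
  241/120 8/5 109/80
  113/40 9/5 101/80
  35/12 171/80 4/3
After step 3:
  953/540 2299/1440 1049/720
  739/360 1987/1200 229/160
  191/80 77/40 691/480
  1891/720 131/64 71/45

Answer: 953/540 2299/1440 1049/720
739/360 1987/1200 229/160
191/80 77/40 691/480
1891/720 131/64 71/45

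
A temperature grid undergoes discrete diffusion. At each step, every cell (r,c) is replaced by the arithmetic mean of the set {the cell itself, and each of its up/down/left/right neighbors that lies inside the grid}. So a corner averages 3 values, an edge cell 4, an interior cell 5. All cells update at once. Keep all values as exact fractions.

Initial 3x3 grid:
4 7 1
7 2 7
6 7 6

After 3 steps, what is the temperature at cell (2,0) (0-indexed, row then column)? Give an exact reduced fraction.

Answer: 158/27

Derivation:
Step 1: cell (2,0) = 20/3
Step 2: cell (2,0) = 50/9
Step 3: cell (2,0) = 158/27
Full grid after step 3:
  755/144 2249/480 353/72
  15019/2880 3269/600 1763/360
  158/27 15629/2880 2429/432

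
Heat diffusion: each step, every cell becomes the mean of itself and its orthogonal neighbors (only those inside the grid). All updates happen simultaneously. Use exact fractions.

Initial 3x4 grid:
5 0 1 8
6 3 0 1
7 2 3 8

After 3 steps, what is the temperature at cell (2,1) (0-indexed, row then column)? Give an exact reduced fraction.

Answer: 4313/1200

Derivation:
Step 1: cell (2,1) = 15/4
Step 2: cell (2,1) = 71/20
Step 3: cell (2,1) = 4313/1200
Full grid after step 3:
  7447/2160 5257/1800 2461/900 6431/2160
  55541/14400 19069/6000 17429/6000 47221/14400
  2939/720 4313/1200 3973/1200 2467/720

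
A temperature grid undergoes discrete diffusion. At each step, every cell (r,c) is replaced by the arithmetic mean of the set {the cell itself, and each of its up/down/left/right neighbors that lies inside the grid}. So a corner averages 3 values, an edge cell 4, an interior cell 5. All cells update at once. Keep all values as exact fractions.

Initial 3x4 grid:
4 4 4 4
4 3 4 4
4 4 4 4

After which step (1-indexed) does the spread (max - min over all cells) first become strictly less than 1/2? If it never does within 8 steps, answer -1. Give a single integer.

Answer: 1

Derivation:
Step 1: max=4, min=15/4, spread=1/4
  -> spread < 1/2 first at step 1
Step 2: max=4, min=377/100, spread=23/100
Step 3: max=1587/400, min=18389/4800, spread=131/960
Step 4: max=28409/7200, min=166249/43200, spread=841/8640
Step 5: max=5666627/1440000, min=66577949/17280000, spread=56863/691200
Step 6: max=50850457/12960000, min=600545659/155520000, spread=386393/6220800
Step 7: max=20315641187/5184000000, min=240438276869/62208000000, spread=26795339/497664000
Step 8: max=1217073850333/311040000000, min=14446104285871/3732480000000, spread=254051069/5971968000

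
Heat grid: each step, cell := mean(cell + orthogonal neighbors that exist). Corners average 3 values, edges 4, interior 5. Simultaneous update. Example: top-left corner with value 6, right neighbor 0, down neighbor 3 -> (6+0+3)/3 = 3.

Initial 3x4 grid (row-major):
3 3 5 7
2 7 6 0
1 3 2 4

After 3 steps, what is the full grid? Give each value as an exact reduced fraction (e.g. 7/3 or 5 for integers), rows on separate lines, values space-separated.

Answer: 959/270 28627/7200 10429/2400 25/6
47429/14400 1396/375 969/250 18823/4800
733/240 3967/1200 1063/300 487/144

Derivation:
After step 1:
  8/3 9/2 21/4 4
  13/4 21/5 4 17/4
  2 13/4 15/4 2
After step 2:
  125/36 997/240 71/16 9/2
  727/240 96/25 429/100 57/16
  17/6 33/10 13/4 10/3
After step 3:
  959/270 28627/7200 10429/2400 25/6
  47429/14400 1396/375 969/250 18823/4800
  733/240 3967/1200 1063/300 487/144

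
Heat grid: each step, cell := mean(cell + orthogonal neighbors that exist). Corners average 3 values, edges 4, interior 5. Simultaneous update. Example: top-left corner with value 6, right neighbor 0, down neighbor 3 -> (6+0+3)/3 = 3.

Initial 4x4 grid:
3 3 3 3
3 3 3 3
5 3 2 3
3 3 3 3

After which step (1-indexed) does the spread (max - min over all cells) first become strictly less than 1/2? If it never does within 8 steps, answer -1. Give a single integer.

Answer: 3

Derivation:
Step 1: max=11/3, min=11/4, spread=11/12
Step 2: max=52/15, min=17/6, spread=19/30
Step 3: max=7207/2160, min=6881/2400, spread=10141/21600
  -> spread < 1/2 first at step 3
Step 4: max=42209/12960, min=31213/10800, spread=23767/64800
Step 5: max=6251023/1944000, min=6301937/2160000, spread=5792797/19440000
Step 6: max=185421193/58320000, min=190359881/64800000, spread=140973001/583200000
Step 7: max=5519010847/1749600000, min=5745120881/1944000000, spread=3484020541/17496000000
Step 8: max=32901375701/10497600000, min=173210057093/58320000000, spread=86178271213/524880000000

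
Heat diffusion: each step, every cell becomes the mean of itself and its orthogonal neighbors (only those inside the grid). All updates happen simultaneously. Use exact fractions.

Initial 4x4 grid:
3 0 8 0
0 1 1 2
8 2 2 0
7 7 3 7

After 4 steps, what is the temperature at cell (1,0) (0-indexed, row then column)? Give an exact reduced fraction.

Answer: 202699/72000

Derivation:
Step 1: cell (1,0) = 3
Step 2: cell (1,0) = 181/80
Step 3: cell (1,0) = 7177/2400
Step 4: cell (1,0) = 202699/72000
Full grid after step 4:
  27091/10800 160519/72000 514037/216000 142817/64800
  202699/72000 28049/10000 422351/180000 267511/108000
  848609/216000 611159/180000 142001/45000 57923/21600
  287129/64800 461797/108000 75977/21600 26563/8100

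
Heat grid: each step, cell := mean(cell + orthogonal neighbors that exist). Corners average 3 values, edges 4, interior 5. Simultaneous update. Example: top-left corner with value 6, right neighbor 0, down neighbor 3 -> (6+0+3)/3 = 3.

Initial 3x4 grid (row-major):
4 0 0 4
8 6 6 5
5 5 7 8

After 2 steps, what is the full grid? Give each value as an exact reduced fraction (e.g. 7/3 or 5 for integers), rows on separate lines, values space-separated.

Answer: 49/12 7/2 16/5 15/4
83/16 119/25 491/100 1213/240
35/6 93/16 1423/240 227/36

Derivation:
After step 1:
  4 5/2 5/2 3
  23/4 5 24/5 23/4
  6 23/4 13/2 20/3
After step 2:
  49/12 7/2 16/5 15/4
  83/16 119/25 491/100 1213/240
  35/6 93/16 1423/240 227/36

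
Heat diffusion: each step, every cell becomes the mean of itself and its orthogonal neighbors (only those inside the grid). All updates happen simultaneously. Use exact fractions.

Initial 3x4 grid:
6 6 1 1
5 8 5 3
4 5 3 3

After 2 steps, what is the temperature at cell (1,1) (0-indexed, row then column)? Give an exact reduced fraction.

Answer: 129/25

Derivation:
Step 1: cell (1,1) = 29/5
Step 2: cell (1,1) = 129/25
Full grid after step 2:
  50/9 599/120 85/24 95/36
  1313/240 129/25 401/100 35/12
  185/36 73/15 4 10/3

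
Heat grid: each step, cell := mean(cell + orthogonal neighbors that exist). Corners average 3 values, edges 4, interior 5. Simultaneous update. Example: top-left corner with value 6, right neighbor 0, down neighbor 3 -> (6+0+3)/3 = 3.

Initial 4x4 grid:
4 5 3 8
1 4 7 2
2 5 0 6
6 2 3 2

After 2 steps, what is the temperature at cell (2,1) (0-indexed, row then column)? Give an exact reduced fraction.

Step 1: cell (2,1) = 13/5
Step 2: cell (2,1) = 187/50
Full grid after step 2:
  121/36 1049/240 1037/240 95/18
  839/240 339/100 233/50 947/240
  731/240 187/50 57/20 967/240
  65/18 701/240 817/240 95/36

Answer: 187/50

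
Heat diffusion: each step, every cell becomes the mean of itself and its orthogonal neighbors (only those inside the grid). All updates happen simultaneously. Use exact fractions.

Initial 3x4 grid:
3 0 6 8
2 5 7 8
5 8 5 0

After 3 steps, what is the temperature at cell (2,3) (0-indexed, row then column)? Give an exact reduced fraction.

Step 1: cell (2,3) = 13/3
Step 2: cell (2,3) = 181/36
Step 3: cell (2,3) = 5851/1080
Full grid after step 3:
  3737/1080 30541/7200 37271/7200 6331/1080
  58427/14400 26983/6000 32203/6000 80507/14400
  181/40 11947/2400 37271/7200 5851/1080

Answer: 5851/1080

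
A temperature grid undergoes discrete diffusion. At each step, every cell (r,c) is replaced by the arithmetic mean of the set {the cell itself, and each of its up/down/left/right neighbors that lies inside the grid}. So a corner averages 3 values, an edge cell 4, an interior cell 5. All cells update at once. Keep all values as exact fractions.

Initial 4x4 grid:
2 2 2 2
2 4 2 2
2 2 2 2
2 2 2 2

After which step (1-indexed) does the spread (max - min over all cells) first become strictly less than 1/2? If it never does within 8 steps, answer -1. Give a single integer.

Step 1: max=5/2, min=2, spread=1/2
Step 2: max=61/25, min=2, spread=11/25
  -> spread < 1/2 first at step 2
Step 3: max=2767/1200, min=2, spread=367/1200
Step 4: max=12371/5400, min=613/300, spread=1337/5400
Step 5: max=365669/162000, min=18469/9000, spread=33227/162000
Step 6: max=10934327/4860000, min=112049/54000, spread=849917/4860000
Step 7: max=325314347/145800000, min=1688533/810000, spread=21378407/145800000
Step 8: max=9714462371/4374000000, min=509688343/243000000, spread=540072197/4374000000

Answer: 2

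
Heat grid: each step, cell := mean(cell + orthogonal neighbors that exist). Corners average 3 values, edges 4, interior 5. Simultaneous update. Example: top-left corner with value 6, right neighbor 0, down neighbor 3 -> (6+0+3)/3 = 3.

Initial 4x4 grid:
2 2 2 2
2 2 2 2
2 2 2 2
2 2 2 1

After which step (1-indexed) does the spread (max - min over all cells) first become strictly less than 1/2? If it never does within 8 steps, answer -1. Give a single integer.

Answer: 1

Derivation:
Step 1: max=2, min=5/3, spread=1/3
  -> spread < 1/2 first at step 1
Step 2: max=2, min=31/18, spread=5/18
Step 3: max=2, min=391/216, spread=41/216
Step 4: max=2, min=11917/6480, spread=1043/6480
Step 5: max=2, min=363247/194400, spread=25553/194400
Step 6: max=35921/18000, min=10992541/5832000, spread=645863/5832000
Step 7: max=239029/120000, min=332278309/174960000, spread=16225973/174960000
Step 8: max=107299/54000, min=10020122017/5248800000, spread=409340783/5248800000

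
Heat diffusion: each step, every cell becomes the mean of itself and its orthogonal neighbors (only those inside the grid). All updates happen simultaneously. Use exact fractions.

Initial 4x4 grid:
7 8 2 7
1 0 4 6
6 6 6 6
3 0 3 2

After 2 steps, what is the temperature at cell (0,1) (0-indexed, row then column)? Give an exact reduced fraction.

Answer: 559/120

Derivation:
Step 1: cell (0,1) = 17/4
Step 2: cell (0,1) = 559/120
Full grid after step 2:
  157/36 559/120 181/40 16/3
  499/120 15/4 117/25 387/80
  141/40 97/25 399/100 233/48
  10/3 247/80 173/48 137/36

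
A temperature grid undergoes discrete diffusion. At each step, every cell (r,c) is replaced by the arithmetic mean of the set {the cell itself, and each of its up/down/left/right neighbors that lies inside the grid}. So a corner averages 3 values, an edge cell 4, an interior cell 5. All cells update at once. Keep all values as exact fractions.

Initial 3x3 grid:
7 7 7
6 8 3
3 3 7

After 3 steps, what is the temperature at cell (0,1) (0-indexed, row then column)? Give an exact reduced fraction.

Step 1: cell (0,1) = 29/4
Step 2: cell (0,1) = 1499/240
Step 3: cell (0,1) = 91093/14400
Full grid after step 3:
  13249/2160 91093/14400 6497/1080
  10471/1800 33541/6000 27731/4800
  3683/720 76093/14400 5557/1080

Answer: 91093/14400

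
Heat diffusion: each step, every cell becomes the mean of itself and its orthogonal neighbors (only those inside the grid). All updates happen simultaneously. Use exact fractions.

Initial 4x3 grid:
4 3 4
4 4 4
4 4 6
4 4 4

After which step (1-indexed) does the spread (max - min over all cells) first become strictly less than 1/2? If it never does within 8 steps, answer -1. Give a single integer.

Step 1: max=14/3, min=11/3, spread=1
Step 2: max=271/60, min=893/240, spread=191/240
Step 3: max=2371/540, min=8203/2160, spread=427/720
Step 4: max=69553/16200, min=503729/129600, spread=1171/2880
  -> spread < 1/2 first at step 4
Step 5: max=2073031/486000, min=30418531/7776000, spread=183331/518400
Step 6: max=123091649/29160000, min=1845050009/466560000, spread=331777/1244160
Step 7: max=3672416783/874800000, min=111329796331/27993600000, spread=9166727/41472000
Step 8: max=438196800719/104976000000, min=6718891364129/1679616000000, spread=779353193/4478976000

Answer: 4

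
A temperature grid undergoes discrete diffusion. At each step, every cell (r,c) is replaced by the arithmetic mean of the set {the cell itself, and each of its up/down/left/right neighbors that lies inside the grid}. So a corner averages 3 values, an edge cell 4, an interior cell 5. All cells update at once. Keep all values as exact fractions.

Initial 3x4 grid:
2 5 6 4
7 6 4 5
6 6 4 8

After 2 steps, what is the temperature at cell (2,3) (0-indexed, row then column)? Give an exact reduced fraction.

Step 1: cell (2,3) = 17/3
Step 2: cell (2,3) = 197/36
Full grid after step 2:
  44/9 593/120 39/8 5
  437/80 261/50 261/50 251/48
  205/36 86/15 65/12 197/36

Answer: 197/36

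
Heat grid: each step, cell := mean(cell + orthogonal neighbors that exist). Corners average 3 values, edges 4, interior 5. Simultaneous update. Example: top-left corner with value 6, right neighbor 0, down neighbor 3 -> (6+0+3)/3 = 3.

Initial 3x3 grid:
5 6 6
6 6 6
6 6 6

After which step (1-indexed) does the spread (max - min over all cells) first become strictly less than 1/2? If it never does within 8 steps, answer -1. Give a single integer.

Step 1: max=6, min=17/3, spread=1/3
  -> spread < 1/2 first at step 1
Step 2: max=6, min=103/18, spread=5/18
Step 3: max=6, min=1255/216, spread=41/216
Step 4: max=2149/360, min=75629/12960, spread=347/2592
Step 5: max=21443/3600, min=4558663/777600, spread=2921/31104
Step 6: max=2566517/432000, min=274107461/46656000, spread=24611/373248
Step 7: max=57663259/9720000, min=16477437967/2799360000, spread=207329/4478976
Step 8: max=3071598401/518400000, min=989739647549/167961600000, spread=1746635/53747712

Answer: 1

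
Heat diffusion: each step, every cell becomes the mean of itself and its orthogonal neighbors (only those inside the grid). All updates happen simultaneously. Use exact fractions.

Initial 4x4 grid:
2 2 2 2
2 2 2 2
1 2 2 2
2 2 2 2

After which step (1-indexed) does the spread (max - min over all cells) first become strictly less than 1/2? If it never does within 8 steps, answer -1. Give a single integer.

Step 1: max=2, min=5/3, spread=1/3
  -> spread < 1/2 first at step 1
Step 2: max=2, min=209/120, spread=31/120
Step 3: max=2, min=1949/1080, spread=211/1080
Step 4: max=2, min=199157/108000, spread=16843/108000
Step 5: max=17921/9000, min=1805357/972000, spread=130111/972000
Step 6: max=1072841/540000, min=54677633/29160000, spread=3255781/29160000
Step 7: max=1068893/540000, min=1649246309/874800000, spread=82360351/874800000
Step 8: max=191893559/97200000, min=49736683109/26244000000, spread=2074577821/26244000000

Answer: 1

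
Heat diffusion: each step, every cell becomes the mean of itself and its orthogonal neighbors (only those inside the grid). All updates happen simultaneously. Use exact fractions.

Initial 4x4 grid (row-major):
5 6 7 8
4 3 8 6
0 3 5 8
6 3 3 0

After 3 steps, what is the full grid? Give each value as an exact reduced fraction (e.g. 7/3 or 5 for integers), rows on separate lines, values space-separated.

Answer: 3361/720 3097/600 253/40 529/80
9463/2400 9627/2000 10947/2000 2999/480
1723/480 7487/2000 5681/1200 7061/1440
2261/720 143/40 1349/360 9319/2160

Derivation:
After step 1:
  5 21/4 29/4 7
  3 24/5 29/5 15/2
  13/4 14/5 27/5 19/4
  3 15/4 11/4 11/3
After step 2:
  53/12 223/40 253/40 29/4
  321/80 433/100 123/20 501/80
  241/80 4 43/10 1279/240
  10/3 123/40 467/120 67/18
After step 3:
  3361/720 3097/600 253/40 529/80
  9463/2400 9627/2000 10947/2000 2999/480
  1723/480 7487/2000 5681/1200 7061/1440
  2261/720 143/40 1349/360 9319/2160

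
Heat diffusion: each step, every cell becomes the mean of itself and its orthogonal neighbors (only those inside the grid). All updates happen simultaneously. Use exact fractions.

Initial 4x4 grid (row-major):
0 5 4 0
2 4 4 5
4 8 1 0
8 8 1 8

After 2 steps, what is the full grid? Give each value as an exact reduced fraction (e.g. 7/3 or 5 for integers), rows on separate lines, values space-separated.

Answer: 97/36 403/120 131/40 17/6
56/15 379/100 33/10 247/80
59/12 483/100 97/25 231/80
221/36 269/48 331/80 11/3

Derivation:
After step 1:
  7/3 13/4 13/4 3
  5/2 23/5 18/5 9/4
  11/2 5 14/5 7/2
  20/3 25/4 9/2 3
After step 2:
  97/36 403/120 131/40 17/6
  56/15 379/100 33/10 247/80
  59/12 483/100 97/25 231/80
  221/36 269/48 331/80 11/3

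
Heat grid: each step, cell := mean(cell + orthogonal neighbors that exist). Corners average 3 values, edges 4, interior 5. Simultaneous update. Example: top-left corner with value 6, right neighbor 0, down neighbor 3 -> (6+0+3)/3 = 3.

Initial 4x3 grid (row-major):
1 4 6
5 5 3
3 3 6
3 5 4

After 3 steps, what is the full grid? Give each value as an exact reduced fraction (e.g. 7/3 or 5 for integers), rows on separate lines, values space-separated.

Answer: 100/27 14537/3600 457/108
13627/3600 5983/1500 7901/1800
13427/3600 24817/6000 2567/600
8359/2160 57683/14400 3133/720

Derivation:
After step 1:
  10/3 4 13/3
  7/2 4 5
  7/2 22/5 4
  11/3 15/4 5
After step 2:
  65/18 47/12 40/9
  43/12 209/50 13/3
  113/30 393/100 23/5
  131/36 1009/240 17/4
After step 3:
  100/27 14537/3600 457/108
  13627/3600 5983/1500 7901/1800
  13427/3600 24817/6000 2567/600
  8359/2160 57683/14400 3133/720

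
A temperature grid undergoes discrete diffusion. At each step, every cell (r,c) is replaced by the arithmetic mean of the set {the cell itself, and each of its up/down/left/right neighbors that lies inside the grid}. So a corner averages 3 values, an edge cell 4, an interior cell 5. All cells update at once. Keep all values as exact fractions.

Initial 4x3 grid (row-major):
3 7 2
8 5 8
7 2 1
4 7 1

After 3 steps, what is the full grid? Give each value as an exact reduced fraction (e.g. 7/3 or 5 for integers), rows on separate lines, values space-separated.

After step 1:
  6 17/4 17/3
  23/4 6 4
  21/4 22/5 3
  6 7/2 3
After step 2:
  16/3 263/48 167/36
  23/4 122/25 14/3
  107/20 443/100 18/5
  59/12 169/40 19/6
After step 3:
  265/48 73193/14400 2129/432
  3197/600 30247/6000 16007/3600
  3067/600 4497/1000 4759/1200
  1739/360 10043/2400 1319/360

Answer: 265/48 73193/14400 2129/432
3197/600 30247/6000 16007/3600
3067/600 4497/1000 4759/1200
1739/360 10043/2400 1319/360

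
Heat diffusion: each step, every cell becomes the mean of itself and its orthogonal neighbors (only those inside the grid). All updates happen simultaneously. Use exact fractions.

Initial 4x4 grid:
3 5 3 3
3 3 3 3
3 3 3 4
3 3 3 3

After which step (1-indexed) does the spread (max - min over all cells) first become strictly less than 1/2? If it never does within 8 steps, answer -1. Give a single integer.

Answer: 3

Derivation:
Step 1: max=11/3, min=3, spread=2/3
Step 2: max=211/60, min=3, spread=31/60
Step 3: max=1831/540, min=3, spread=211/540
  -> spread < 1/2 first at step 3
Step 4: max=179779/54000, min=229/75, spread=14899/54000
Step 5: max=1600909/486000, min=3454/1125, spread=108781/486000
Step 6: max=158853031/48600000, min=185971/60000, spread=8216521/48600000
Step 7: max=1421550361/437400000, min=1261103/405000, spread=59559121/437400000
Step 8: max=141687178939/43740000000, min=1520959357/486000000, spread=4800836809/43740000000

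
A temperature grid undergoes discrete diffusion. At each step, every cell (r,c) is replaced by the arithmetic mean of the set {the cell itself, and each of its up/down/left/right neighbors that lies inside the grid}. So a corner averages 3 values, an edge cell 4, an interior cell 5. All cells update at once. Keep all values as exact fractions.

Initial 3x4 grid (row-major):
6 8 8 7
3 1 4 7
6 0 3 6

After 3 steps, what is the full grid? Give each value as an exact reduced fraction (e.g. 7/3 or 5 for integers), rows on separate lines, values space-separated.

After step 1:
  17/3 23/4 27/4 22/3
  4 16/5 23/5 6
  3 5/2 13/4 16/3
After step 2:
  185/36 641/120 733/120 241/36
  119/30 401/100 119/25 349/60
  19/6 239/80 941/240 175/36
After step 3:
  5201/1080 18539/3600 10307/1800 6703/1080
  7327/1800 25279/6000 29539/6000 19919/3600
  2429/720 2817/800 29753/7200 10511/2160

Answer: 5201/1080 18539/3600 10307/1800 6703/1080
7327/1800 25279/6000 29539/6000 19919/3600
2429/720 2817/800 29753/7200 10511/2160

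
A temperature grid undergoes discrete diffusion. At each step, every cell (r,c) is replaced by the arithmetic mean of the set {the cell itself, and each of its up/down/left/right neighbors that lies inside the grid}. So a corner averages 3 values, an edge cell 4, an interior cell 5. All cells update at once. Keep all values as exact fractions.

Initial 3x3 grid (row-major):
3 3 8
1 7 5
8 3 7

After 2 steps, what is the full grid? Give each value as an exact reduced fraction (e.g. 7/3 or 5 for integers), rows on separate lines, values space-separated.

After step 1:
  7/3 21/4 16/3
  19/4 19/5 27/4
  4 25/4 5
After step 2:
  37/9 1003/240 52/9
  893/240 134/25 1253/240
  5 381/80 6

Answer: 37/9 1003/240 52/9
893/240 134/25 1253/240
5 381/80 6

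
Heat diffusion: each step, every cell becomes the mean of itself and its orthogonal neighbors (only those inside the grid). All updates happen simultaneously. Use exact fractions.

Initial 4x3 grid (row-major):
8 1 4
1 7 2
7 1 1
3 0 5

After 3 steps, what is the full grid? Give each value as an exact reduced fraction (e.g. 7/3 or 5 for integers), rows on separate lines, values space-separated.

After step 1:
  10/3 5 7/3
  23/4 12/5 7/2
  3 16/5 9/4
  10/3 9/4 2
After step 2:
  169/36 49/15 65/18
  869/240 397/100 629/240
  917/240 131/50 219/80
  103/36 647/240 13/6
After step 3:
  8339/2160 3497/900 6839/2160
  28991/7200 9659/3000 23291/7200
  23261/7200 19013/6000 2029/800
  422/135 37237/14400 38/15

Answer: 8339/2160 3497/900 6839/2160
28991/7200 9659/3000 23291/7200
23261/7200 19013/6000 2029/800
422/135 37237/14400 38/15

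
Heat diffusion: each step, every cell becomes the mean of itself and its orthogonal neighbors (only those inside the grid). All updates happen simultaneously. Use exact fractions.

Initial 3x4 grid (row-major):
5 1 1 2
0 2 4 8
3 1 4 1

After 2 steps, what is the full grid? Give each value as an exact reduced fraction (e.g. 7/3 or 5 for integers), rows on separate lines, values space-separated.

After step 1:
  2 9/4 2 11/3
  5/2 8/5 19/5 15/4
  4/3 5/2 5/2 13/3
After step 2:
  9/4 157/80 703/240 113/36
  223/120 253/100 273/100 311/80
  19/9 119/60 197/60 127/36

Answer: 9/4 157/80 703/240 113/36
223/120 253/100 273/100 311/80
19/9 119/60 197/60 127/36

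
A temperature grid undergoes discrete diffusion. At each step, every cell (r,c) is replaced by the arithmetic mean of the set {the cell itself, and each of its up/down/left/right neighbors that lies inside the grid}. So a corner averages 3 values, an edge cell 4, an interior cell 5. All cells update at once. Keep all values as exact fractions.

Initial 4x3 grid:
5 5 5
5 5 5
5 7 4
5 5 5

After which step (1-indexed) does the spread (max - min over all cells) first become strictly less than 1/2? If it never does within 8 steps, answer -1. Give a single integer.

Step 1: max=11/2, min=14/3, spread=5/6
Step 2: max=537/100, min=59/12, spread=34/75
  -> spread < 1/2 first at step 2
Step 3: max=6331/1200, min=376/75, spread=21/80
Step 4: max=113107/21600, min=27133/5400, spread=61/288
Step 5: max=1402601/270000, min=1641857/324000, spread=206321/1620000
Step 6: max=134531839/25920000, min=98581573/19440000, spread=370769/3110400
Step 7: max=24133980503/4665600000, min=5935011707/1166400000, spread=5252449/62208000
Step 8: max=1446345748277/279936000000, min=356524614913/69984000000, spread=161978309/2239488000

Answer: 2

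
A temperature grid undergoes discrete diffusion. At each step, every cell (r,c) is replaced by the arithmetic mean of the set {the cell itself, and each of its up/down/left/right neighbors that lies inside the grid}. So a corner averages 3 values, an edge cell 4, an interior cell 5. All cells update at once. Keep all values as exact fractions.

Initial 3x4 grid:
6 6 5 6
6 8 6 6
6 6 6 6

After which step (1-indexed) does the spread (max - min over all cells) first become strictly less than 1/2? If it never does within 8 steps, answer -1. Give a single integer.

Answer: 3

Derivation:
Step 1: max=13/2, min=17/3, spread=5/6
Step 2: max=637/100, min=209/36, spread=127/225
Step 3: max=15107/2400, min=3193/540, spread=8243/21600
  -> spread < 1/2 first at step 3
Step 4: max=135587/21600, min=96439/16200, spread=4201/12960
Step 5: max=8089903/1296000, min=5833811/972000, spread=186893/777600
Step 6: max=484376117/77760000, min=351344269/58320000, spread=1910051/9331200
Step 7: max=28968828703/4665600000, min=21163623971/3499200000, spread=90079609/559872000
Step 8: max=1734556663277/279936000000, min=1272909658489/209952000000, spread=896250847/6718464000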